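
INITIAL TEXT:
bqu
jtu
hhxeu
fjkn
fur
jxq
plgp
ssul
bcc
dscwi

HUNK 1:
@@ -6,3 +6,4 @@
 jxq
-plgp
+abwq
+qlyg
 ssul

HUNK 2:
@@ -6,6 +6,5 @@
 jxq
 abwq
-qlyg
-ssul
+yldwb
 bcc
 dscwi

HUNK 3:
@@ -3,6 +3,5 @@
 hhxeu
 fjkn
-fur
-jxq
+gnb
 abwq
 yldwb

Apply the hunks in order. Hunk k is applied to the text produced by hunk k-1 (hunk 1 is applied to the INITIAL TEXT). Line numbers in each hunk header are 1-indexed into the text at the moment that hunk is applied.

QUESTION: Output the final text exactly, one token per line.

Hunk 1: at line 6 remove [plgp] add [abwq,qlyg] -> 11 lines: bqu jtu hhxeu fjkn fur jxq abwq qlyg ssul bcc dscwi
Hunk 2: at line 6 remove [qlyg,ssul] add [yldwb] -> 10 lines: bqu jtu hhxeu fjkn fur jxq abwq yldwb bcc dscwi
Hunk 3: at line 3 remove [fur,jxq] add [gnb] -> 9 lines: bqu jtu hhxeu fjkn gnb abwq yldwb bcc dscwi

Answer: bqu
jtu
hhxeu
fjkn
gnb
abwq
yldwb
bcc
dscwi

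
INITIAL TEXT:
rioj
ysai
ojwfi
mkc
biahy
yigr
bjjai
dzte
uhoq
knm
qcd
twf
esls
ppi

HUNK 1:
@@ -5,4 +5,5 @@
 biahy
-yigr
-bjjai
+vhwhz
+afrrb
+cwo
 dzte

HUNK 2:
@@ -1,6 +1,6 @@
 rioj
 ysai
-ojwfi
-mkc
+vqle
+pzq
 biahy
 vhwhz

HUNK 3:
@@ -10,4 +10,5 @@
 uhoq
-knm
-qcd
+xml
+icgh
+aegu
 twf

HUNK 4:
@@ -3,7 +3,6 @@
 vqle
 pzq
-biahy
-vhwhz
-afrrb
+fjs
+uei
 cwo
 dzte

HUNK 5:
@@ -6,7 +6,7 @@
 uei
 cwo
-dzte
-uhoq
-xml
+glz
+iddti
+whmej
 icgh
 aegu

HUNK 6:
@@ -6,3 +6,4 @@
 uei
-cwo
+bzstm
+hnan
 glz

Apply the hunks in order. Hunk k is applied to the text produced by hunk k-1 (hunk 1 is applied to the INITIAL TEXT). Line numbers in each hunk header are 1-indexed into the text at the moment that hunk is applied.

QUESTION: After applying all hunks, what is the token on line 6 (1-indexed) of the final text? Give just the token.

Hunk 1: at line 5 remove [yigr,bjjai] add [vhwhz,afrrb,cwo] -> 15 lines: rioj ysai ojwfi mkc biahy vhwhz afrrb cwo dzte uhoq knm qcd twf esls ppi
Hunk 2: at line 1 remove [ojwfi,mkc] add [vqle,pzq] -> 15 lines: rioj ysai vqle pzq biahy vhwhz afrrb cwo dzte uhoq knm qcd twf esls ppi
Hunk 3: at line 10 remove [knm,qcd] add [xml,icgh,aegu] -> 16 lines: rioj ysai vqle pzq biahy vhwhz afrrb cwo dzte uhoq xml icgh aegu twf esls ppi
Hunk 4: at line 3 remove [biahy,vhwhz,afrrb] add [fjs,uei] -> 15 lines: rioj ysai vqle pzq fjs uei cwo dzte uhoq xml icgh aegu twf esls ppi
Hunk 5: at line 6 remove [dzte,uhoq,xml] add [glz,iddti,whmej] -> 15 lines: rioj ysai vqle pzq fjs uei cwo glz iddti whmej icgh aegu twf esls ppi
Hunk 6: at line 6 remove [cwo] add [bzstm,hnan] -> 16 lines: rioj ysai vqle pzq fjs uei bzstm hnan glz iddti whmej icgh aegu twf esls ppi
Final line 6: uei

Answer: uei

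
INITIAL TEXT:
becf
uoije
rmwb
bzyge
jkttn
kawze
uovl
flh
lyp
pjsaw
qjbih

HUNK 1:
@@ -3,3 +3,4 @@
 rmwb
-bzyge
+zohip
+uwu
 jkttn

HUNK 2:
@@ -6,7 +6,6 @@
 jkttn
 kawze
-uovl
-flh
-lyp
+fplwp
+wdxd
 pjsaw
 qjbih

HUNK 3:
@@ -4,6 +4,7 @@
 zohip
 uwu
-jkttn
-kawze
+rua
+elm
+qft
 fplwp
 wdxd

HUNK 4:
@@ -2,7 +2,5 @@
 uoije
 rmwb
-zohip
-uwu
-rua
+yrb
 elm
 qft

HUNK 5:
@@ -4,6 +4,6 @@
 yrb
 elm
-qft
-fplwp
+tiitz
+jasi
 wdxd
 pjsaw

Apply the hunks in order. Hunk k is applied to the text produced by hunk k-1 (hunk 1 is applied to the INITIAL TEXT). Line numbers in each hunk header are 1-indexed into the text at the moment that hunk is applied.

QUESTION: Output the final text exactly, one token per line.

Hunk 1: at line 3 remove [bzyge] add [zohip,uwu] -> 12 lines: becf uoije rmwb zohip uwu jkttn kawze uovl flh lyp pjsaw qjbih
Hunk 2: at line 6 remove [uovl,flh,lyp] add [fplwp,wdxd] -> 11 lines: becf uoije rmwb zohip uwu jkttn kawze fplwp wdxd pjsaw qjbih
Hunk 3: at line 4 remove [jkttn,kawze] add [rua,elm,qft] -> 12 lines: becf uoije rmwb zohip uwu rua elm qft fplwp wdxd pjsaw qjbih
Hunk 4: at line 2 remove [zohip,uwu,rua] add [yrb] -> 10 lines: becf uoije rmwb yrb elm qft fplwp wdxd pjsaw qjbih
Hunk 5: at line 4 remove [qft,fplwp] add [tiitz,jasi] -> 10 lines: becf uoije rmwb yrb elm tiitz jasi wdxd pjsaw qjbih

Answer: becf
uoije
rmwb
yrb
elm
tiitz
jasi
wdxd
pjsaw
qjbih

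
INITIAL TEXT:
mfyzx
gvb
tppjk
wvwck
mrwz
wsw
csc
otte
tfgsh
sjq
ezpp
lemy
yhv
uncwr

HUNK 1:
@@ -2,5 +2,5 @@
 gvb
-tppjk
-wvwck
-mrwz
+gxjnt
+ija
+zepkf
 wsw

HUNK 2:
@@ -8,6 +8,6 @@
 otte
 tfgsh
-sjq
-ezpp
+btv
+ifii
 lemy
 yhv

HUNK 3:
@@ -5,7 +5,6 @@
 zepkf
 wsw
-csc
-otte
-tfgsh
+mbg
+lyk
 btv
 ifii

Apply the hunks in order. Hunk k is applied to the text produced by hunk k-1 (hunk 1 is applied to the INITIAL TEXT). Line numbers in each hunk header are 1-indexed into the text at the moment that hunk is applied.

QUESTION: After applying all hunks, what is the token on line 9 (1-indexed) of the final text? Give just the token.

Answer: btv

Derivation:
Hunk 1: at line 2 remove [tppjk,wvwck,mrwz] add [gxjnt,ija,zepkf] -> 14 lines: mfyzx gvb gxjnt ija zepkf wsw csc otte tfgsh sjq ezpp lemy yhv uncwr
Hunk 2: at line 8 remove [sjq,ezpp] add [btv,ifii] -> 14 lines: mfyzx gvb gxjnt ija zepkf wsw csc otte tfgsh btv ifii lemy yhv uncwr
Hunk 3: at line 5 remove [csc,otte,tfgsh] add [mbg,lyk] -> 13 lines: mfyzx gvb gxjnt ija zepkf wsw mbg lyk btv ifii lemy yhv uncwr
Final line 9: btv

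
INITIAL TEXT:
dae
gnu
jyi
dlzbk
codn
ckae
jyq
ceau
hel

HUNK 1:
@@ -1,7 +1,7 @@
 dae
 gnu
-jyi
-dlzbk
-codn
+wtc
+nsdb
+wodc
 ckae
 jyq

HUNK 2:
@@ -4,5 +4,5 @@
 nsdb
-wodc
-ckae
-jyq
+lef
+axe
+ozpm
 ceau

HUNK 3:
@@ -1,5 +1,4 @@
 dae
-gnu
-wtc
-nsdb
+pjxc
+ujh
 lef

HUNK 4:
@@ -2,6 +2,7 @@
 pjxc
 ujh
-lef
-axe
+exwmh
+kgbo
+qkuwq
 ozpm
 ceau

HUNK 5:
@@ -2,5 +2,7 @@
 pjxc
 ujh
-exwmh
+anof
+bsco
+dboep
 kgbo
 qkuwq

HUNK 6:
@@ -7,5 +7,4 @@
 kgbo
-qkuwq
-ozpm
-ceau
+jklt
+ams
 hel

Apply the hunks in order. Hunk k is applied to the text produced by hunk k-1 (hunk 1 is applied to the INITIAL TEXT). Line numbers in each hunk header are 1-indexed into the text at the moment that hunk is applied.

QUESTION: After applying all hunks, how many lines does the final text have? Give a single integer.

Hunk 1: at line 1 remove [jyi,dlzbk,codn] add [wtc,nsdb,wodc] -> 9 lines: dae gnu wtc nsdb wodc ckae jyq ceau hel
Hunk 2: at line 4 remove [wodc,ckae,jyq] add [lef,axe,ozpm] -> 9 lines: dae gnu wtc nsdb lef axe ozpm ceau hel
Hunk 3: at line 1 remove [gnu,wtc,nsdb] add [pjxc,ujh] -> 8 lines: dae pjxc ujh lef axe ozpm ceau hel
Hunk 4: at line 2 remove [lef,axe] add [exwmh,kgbo,qkuwq] -> 9 lines: dae pjxc ujh exwmh kgbo qkuwq ozpm ceau hel
Hunk 5: at line 2 remove [exwmh] add [anof,bsco,dboep] -> 11 lines: dae pjxc ujh anof bsco dboep kgbo qkuwq ozpm ceau hel
Hunk 6: at line 7 remove [qkuwq,ozpm,ceau] add [jklt,ams] -> 10 lines: dae pjxc ujh anof bsco dboep kgbo jklt ams hel
Final line count: 10

Answer: 10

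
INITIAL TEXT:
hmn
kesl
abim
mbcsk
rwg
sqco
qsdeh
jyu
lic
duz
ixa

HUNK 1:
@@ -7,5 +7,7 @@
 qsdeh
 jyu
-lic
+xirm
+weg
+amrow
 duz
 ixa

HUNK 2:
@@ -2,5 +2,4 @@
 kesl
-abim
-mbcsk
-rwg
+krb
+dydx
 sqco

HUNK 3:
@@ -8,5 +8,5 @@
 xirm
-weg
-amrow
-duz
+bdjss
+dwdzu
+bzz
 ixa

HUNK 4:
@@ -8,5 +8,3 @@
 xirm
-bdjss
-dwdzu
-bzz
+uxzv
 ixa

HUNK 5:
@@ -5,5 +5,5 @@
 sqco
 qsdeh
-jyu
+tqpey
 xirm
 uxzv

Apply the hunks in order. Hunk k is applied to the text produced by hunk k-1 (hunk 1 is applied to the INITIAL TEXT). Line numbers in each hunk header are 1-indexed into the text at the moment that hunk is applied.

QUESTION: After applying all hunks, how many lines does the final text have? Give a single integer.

Hunk 1: at line 7 remove [lic] add [xirm,weg,amrow] -> 13 lines: hmn kesl abim mbcsk rwg sqco qsdeh jyu xirm weg amrow duz ixa
Hunk 2: at line 2 remove [abim,mbcsk,rwg] add [krb,dydx] -> 12 lines: hmn kesl krb dydx sqco qsdeh jyu xirm weg amrow duz ixa
Hunk 3: at line 8 remove [weg,amrow,duz] add [bdjss,dwdzu,bzz] -> 12 lines: hmn kesl krb dydx sqco qsdeh jyu xirm bdjss dwdzu bzz ixa
Hunk 4: at line 8 remove [bdjss,dwdzu,bzz] add [uxzv] -> 10 lines: hmn kesl krb dydx sqco qsdeh jyu xirm uxzv ixa
Hunk 5: at line 5 remove [jyu] add [tqpey] -> 10 lines: hmn kesl krb dydx sqco qsdeh tqpey xirm uxzv ixa
Final line count: 10

Answer: 10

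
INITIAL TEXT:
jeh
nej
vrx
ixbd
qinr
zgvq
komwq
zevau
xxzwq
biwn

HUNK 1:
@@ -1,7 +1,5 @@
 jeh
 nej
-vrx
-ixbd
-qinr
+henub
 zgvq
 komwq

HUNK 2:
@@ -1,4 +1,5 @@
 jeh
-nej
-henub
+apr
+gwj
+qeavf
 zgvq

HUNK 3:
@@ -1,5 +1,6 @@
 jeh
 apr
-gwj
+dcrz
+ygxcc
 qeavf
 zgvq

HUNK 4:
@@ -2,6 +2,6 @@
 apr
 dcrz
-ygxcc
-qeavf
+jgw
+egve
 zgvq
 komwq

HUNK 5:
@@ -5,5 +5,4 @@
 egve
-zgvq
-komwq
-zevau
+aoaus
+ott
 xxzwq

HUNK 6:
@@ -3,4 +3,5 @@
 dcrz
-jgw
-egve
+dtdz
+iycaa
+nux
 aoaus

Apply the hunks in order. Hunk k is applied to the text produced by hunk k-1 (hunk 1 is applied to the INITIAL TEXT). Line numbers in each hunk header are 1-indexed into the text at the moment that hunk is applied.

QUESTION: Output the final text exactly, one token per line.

Answer: jeh
apr
dcrz
dtdz
iycaa
nux
aoaus
ott
xxzwq
biwn

Derivation:
Hunk 1: at line 1 remove [vrx,ixbd,qinr] add [henub] -> 8 lines: jeh nej henub zgvq komwq zevau xxzwq biwn
Hunk 2: at line 1 remove [nej,henub] add [apr,gwj,qeavf] -> 9 lines: jeh apr gwj qeavf zgvq komwq zevau xxzwq biwn
Hunk 3: at line 1 remove [gwj] add [dcrz,ygxcc] -> 10 lines: jeh apr dcrz ygxcc qeavf zgvq komwq zevau xxzwq biwn
Hunk 4: at line 2 remove [ygxcc,qeavf] add [jgw,egve] -> 10 lines: jeh apr dcrz jgw egve zgvq komwq zevau xxzwq biwn
Hunk 5: at line 5 remove [zgvq,komwq,zevau] add [aoaus,ott] -> 9 lines: jeh apr dcrz jgw egve aoaus ott xxzwq biwn
Hunk 6: at line 3 remove [jgw,egve] add [dtdz,iycaa,nux] -> 10 lines: jeh apr dcrz dtdz iycaa nux aoaus ott xxzwq biwn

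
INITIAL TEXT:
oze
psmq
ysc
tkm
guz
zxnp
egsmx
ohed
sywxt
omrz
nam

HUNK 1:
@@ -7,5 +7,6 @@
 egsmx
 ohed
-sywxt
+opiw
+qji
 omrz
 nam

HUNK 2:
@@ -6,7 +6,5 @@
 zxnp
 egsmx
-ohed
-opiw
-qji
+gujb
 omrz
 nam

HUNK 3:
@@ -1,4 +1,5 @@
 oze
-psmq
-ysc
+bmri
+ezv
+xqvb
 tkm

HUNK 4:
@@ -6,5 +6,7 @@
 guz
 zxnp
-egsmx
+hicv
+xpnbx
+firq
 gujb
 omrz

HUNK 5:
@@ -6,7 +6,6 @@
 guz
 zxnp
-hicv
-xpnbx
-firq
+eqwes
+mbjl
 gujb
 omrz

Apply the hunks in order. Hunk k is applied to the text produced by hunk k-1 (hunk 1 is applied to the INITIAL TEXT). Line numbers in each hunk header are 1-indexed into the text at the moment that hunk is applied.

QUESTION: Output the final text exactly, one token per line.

Answer: oze
bmri
ezv
xqvb
tkm
guz
zxnp
eqwes
mbjl
gujb
omrz
nam

Derivation:
Hunk 1: at line 7 remove [sywxt] add [opiw,qji] -> 12 lines: oze psmq ysc tkm guz zxnp egsmx ohed opiw qji omrz nam
Hunk 2: at line 6 remove [ohed,opiw,qji] add [gujb] -> 10 lines: oze psmq ysc tkm guz zxnp egsmx gujb omrz nam
Hunk 3: at line 1 remove [psmq,ysc] add [bmri,ezv,xqvb] -> 11 lines: oze bmri ezv xqvb tkm guz zxnp egsmx gujb omrz nam
Hunk 4: at line 6 remove [egsmx] add [hicv,xpnbx,firq] -> 13 lines: oze bmri ezv xqvb tkm guz zxnp hicv xpnbx firq gujb omrz nam
Hunk 5: at line 6 remove [hicv,xpnbx,firq] add [eqwes,mbjl] -> 12 lines: oze bmri ezv xqvb tkm guz zxnp eqwes mbjl gujb omrz nam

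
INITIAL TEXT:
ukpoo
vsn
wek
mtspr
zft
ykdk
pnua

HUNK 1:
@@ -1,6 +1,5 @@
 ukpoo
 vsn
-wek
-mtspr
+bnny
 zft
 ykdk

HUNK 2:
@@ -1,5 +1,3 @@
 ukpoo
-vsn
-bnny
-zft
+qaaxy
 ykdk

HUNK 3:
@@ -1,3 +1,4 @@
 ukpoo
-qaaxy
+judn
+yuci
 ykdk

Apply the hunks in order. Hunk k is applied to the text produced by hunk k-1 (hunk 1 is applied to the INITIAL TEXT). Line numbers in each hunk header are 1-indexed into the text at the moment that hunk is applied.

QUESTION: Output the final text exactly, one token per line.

Hunk 1: at line 1 remove [wek,mtspr] add [bnny] -> 6 lines: ukpoo vsn bnny zft ykdk pnua
Hunk 2: at line 1 remove [vsn,bnny,zft] add [qaaxy] -> 4 lines: ukpoo qaaxy ykdk pnua
Hunk 3: at line 1 remove [qaaxy] add [judn,yuci] -> 5 lines: ukpoo judn yuci ykdk pnua

Answer: ukpoo
judn
yuci
ykdk
pnua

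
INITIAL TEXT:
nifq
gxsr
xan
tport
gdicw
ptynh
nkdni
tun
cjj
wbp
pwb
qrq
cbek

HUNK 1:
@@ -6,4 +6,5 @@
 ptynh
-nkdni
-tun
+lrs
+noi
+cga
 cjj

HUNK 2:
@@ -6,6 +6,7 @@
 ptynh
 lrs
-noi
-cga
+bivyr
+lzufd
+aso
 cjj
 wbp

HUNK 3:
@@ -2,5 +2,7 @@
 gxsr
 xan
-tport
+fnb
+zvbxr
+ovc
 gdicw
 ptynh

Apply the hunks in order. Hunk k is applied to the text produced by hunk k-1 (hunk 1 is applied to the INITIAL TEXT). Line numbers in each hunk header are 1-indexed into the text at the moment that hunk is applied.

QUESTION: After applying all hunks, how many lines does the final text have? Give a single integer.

Hunk 1: at line 6 remove [nkdni,tun] add [lrs,noi,cga] -> 14 lines: nifq gxsr xan tport gdicw ptynh lrs noi cga cjj wbp pwb qrq cbek
Hunk 2: at line 6 remove [noi,cga] add [bivyr,lzufd,aso] -> 15 lines: nifq gxsr xan tport gdicw ptynh lrs bivyr lzufd aso cjj wbp pwb qrq cbek
Hunk 3: at line 2 remove [tport] add [fnb,zvbxr,ovc] -> 17 lines: nifq gxsr xan fnb zvbxr ovc gdicw ptynh lrs bivyr lzufd aso cjj wbp pwb qrq cbek
Final line count: 17

Answer: 17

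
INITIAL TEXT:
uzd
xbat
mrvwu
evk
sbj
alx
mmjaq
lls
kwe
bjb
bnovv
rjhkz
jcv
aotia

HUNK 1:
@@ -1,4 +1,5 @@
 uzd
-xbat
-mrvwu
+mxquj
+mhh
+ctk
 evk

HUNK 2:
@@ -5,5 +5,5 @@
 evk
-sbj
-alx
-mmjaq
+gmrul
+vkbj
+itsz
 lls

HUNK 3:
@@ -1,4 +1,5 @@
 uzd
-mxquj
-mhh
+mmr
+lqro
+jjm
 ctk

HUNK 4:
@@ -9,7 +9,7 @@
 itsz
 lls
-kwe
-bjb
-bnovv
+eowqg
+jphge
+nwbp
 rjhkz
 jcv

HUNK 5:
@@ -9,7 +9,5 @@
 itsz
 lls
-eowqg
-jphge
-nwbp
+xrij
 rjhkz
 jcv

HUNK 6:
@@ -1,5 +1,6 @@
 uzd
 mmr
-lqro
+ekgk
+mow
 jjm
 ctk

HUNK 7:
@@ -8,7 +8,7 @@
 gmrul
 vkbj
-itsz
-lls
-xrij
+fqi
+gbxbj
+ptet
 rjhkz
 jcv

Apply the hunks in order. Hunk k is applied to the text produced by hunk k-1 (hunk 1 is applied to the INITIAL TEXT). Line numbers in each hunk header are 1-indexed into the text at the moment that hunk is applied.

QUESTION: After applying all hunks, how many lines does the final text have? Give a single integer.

Answer: 15

Derivation:
Hunk 1: at line 1 remove [xbat,mrvwu] add [mxquj,mhh,ctk] -> 15 lines: uzd mxquj mhh ctk evk sbj alx mmjaq lls kwe bjb bnovv rjhkz jcv aotia
Hunk 2: at line 5 remove [sbj,alx,mmjaq] add [gmrul,vkbj,itsz] -> 15 lines: uzd mxquj mhh ctk evk gmrul vkbj itsz lls kwe bjb bnovv rjhkz jcv aotia
Hunk 3: at line 1 remove [mxquj,mhh] add [mmr,lqro,jjm] -> 16 lines: uzd mmr lqro jjm ctk evk gmrul vkbj itsz lls kwe bjb bnovv rjhkz jcv aotia
Hunk 4: at line 9 remove [kwe,bjb,bnovv] add [eowqg,jphge,nwbp] -> 16 lines: uzd mmr lqro jjm ctk evk gmrul vkbj itsz lls eowqg jphge nwbp rjhkz jcv aotia
Hunk 5: at line 9 remove [eowqg,jphge,nwbp] add [xrij] -> 14 lines: uzd mmr lqro jjm ctk evk gmrul vkbj itsz lls xrij rjhkz jcv aotia
Hunk 6: at line 1 remove [lqro] add [ekgk,mow] -> 15 lines: uzd mmr ekgk mow jjm ctk evk gmrul vkbj itsz lls xrij rjhkz jcv aotia
Hunk 7: at line 8 remove [itsz,lls,xrij] add [fqi,gbxbj,ptet] -> 15 lines: uzd mmr ekgk mow jjm ctk evk gmrul vkbj fqi gbxbj ptet rjhkz jcv aotia
Final line count: 15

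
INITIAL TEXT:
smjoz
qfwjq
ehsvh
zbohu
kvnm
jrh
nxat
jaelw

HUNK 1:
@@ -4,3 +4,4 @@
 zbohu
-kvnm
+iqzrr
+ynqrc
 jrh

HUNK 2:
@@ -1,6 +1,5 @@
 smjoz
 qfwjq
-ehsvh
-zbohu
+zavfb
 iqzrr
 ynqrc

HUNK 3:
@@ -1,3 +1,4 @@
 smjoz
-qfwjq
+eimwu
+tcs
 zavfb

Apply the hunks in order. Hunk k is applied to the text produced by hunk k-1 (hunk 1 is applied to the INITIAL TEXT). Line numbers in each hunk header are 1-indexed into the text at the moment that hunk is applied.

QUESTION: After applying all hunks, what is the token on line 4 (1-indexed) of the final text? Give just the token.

Answer: zavfb

Derivation:
Hunk 1: at line 4 remove [kvnm] add [iqzrr,ynqrc] -> 9 lines: smjoz qfwjq ehsvh zbohu iqzrr ynqrc jrh nxat jaelw
Hunk 2: at line 1 remove [ehsvh,zbohu] add [zavfb] -> 8 lines: smjoz qfwjq zavfb iqzrr ynqrc jrh nxat jaelw
Hunk 3: at line 1 remove [qfwjq] add [eimwu,tcs] -> 9 lines: smjoz eimwu tcs zavfb iqzrr ynqrc jrh nxat jaelw
Final line 4: zavfb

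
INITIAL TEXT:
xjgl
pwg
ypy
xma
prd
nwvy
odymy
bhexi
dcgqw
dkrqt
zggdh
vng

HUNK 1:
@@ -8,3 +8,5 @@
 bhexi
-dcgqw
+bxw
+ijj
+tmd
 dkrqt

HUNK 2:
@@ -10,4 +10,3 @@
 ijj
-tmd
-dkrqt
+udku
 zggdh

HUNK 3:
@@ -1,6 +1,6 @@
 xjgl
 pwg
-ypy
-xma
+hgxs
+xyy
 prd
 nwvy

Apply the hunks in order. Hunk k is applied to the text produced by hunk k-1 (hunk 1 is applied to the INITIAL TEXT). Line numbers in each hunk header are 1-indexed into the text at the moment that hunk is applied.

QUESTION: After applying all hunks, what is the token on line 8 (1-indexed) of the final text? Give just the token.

Answer: bhexi

Derivation:
Hunk 1: at line 8 remove [dcgqw] add [bxw,ijj,tmd] -> 14 lines: xjgl pwg ypy xma prd nwvy odymy bhexi bxw ijj tmd dkrqt zggdh vng
Hunk 2: at line 10 remove [tmd,dkrqt] add [udku] -> 13 lines: xjgl pwg ypy xma prd nwvy odymy bhexi bxw ijj udku zggdh vng
Hunk 3: at line 1 remove [ypy,xma] add [hgxs,xyy] -> 13 lines: xjgl pwg hgxs xyy prd nwvy odymy bhexi bxw ijj udku zggdh vng
Final line 8: bhexi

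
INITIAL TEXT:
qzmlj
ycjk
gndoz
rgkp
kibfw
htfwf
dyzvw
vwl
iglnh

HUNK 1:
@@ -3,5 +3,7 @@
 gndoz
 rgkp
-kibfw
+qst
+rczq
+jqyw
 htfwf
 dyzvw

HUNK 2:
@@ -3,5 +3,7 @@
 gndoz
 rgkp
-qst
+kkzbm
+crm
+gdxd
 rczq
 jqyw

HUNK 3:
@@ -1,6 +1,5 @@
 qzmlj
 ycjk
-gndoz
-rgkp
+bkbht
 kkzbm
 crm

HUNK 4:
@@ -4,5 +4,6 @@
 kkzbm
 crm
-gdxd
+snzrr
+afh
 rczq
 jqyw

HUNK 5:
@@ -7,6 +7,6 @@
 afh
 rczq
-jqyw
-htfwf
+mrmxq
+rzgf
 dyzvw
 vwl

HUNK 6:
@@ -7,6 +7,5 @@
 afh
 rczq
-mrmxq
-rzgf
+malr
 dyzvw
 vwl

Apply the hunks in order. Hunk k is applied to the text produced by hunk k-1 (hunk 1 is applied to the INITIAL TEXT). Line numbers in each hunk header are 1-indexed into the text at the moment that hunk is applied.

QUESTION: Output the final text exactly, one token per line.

Answer: qzmlj
ycjk
bkbht
kkzbm
crm
snzrr
afh
rczq
malr
dyzvw
vwl
iglnh

Derivation:
Hunk 1: at line 3 remove [kibfw] add [qst,rczq,jqyw] -> 11 lines: qzmlj ycjk gndoz rgkp qst rczq jqyw htfwf dyzvw vwl iglnh
Hunk 2: at line 3 remove [qst] add [kkzbm,crm,gdxd] -> 13 lines: qzmlj ycjk gndoz rgkp kkzbm crm gdxd rczq jqyw htfwf dyzvw vwl iglnh
Hunk 3: at line 1 remove [gndoz,rgkp] add [bkbht] -> 12 lines: qzmlj ycjk bkbht kkzbm crm gdxd rczq jqyw htfwf dyzvw vwl iglnh
Hunk 4: at line 4 remove [gdxd] add [snzrr,afh] -> 13 lines: qzmlj ycjk bkbht kkzbm crm snzrr afh rczq jqyw htfwf dyzvw vwl iglnh
Hunk 5: at line 7 remove [jqyw,htfwf] add [mrmxq,rzgf] -> 13 lines: qzmlj ycjk bkbht kkzbm crm snzrr afh rczq mrmxq rzgf dyzvw vwl iglnh
Hunk 6: at line 7 remove [mrmxq,rzgf] add [malr] -> 12 lines: qzmlj ycjk bkbht kkzbm crm snzrr afh rczq malr dyzvw vwl iglnh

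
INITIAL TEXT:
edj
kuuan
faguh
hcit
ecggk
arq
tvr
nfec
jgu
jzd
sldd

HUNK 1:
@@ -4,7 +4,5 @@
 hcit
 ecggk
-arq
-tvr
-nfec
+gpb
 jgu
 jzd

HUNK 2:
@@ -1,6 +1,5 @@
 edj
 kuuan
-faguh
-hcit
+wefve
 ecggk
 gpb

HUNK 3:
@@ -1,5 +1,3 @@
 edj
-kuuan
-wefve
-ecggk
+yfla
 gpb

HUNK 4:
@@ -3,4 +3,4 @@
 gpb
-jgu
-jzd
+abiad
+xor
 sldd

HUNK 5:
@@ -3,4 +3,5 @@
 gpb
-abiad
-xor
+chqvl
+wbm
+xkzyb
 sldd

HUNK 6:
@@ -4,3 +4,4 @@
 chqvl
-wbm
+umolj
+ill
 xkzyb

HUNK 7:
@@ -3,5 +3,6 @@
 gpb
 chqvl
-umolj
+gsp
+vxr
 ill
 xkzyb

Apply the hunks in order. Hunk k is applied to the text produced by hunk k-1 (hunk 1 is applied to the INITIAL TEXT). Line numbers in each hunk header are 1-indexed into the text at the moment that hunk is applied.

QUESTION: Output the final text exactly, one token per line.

Answer: edj
yfla
gpb
chqvl
gsp
vxr
ill
xkzyb
sldd

Derivation:
Hunk 1: at line 4 remove [arq,tvr,nfec] add [gpb] -> 9 lines: edj kuuan faguh hcit ecggk gpb jgu jzd sldd
Hunk 2: at line 1 remove [faguh,hcit] add [wefve] -> 8 lines: edj kuuan wefve ecggk gpb jgu jzd sldd
Hunk 3: at line 1 remove [kuuan,wefve,ecggk] add [yfla] -> 6 lines: edj yfla gpb jgu jzd sldd
Hunk 4: at line 3 remove [jgu,jzd] add [abiad,xor] -> 6 lines: edj yfla gpb abiad xor sldd
Hunk 5: at line 3 remove [abiad,xor] add [chqvl,wbm,xkzyb] -> 7 lines: edj yfla gpb chqvl wbm xkzyb sldd
Hunk 6: at line 4 remove [wbm] add [umolj,ill] -> 8 lines: edj yfla gpb chqvl umolj ill xkzyb sldd
Hunk 7: at line 3 remove [umolj] add [gsp,vxr] -> 9 lines: edj yfla gpb chqvl gsp vxr ill xkzyb sldd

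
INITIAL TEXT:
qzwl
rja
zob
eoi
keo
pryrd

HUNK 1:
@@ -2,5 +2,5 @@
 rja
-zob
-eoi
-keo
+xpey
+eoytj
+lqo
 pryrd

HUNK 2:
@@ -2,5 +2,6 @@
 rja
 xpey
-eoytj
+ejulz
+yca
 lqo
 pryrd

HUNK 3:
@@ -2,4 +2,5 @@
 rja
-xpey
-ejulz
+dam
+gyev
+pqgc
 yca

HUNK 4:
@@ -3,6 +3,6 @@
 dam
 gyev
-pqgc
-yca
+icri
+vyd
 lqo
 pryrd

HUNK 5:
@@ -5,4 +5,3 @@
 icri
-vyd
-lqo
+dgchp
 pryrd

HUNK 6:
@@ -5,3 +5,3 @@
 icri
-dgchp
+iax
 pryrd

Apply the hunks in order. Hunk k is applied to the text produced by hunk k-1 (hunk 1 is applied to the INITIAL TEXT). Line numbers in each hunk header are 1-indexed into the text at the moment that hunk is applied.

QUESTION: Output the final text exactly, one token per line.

Hunk 1: at line 2 remove [zob,eoi,keo] add [xpey,eoytj,lqo] -> 6 lines: qzwl rja xpey eoytj lqo pryrd
Hunk 2: at line 2 remove [eoytj] add [ejulz,yca] -> 7 lines: qzwl rja xpey ejulz yca lqo pryrd
Hunk 3: at line 2 remove [xpey,ejulz] add [dam,gyev,pqgc] -> 8 lines: qzwl rja dam gyev pqgc yca lqo pryrd
Hunk 4: at line 3 remove [pqgc,yca] add [icri,vyd] -> 8 lines: qzwl rja dam gyev icri vyd lqo pryrd
Hunk 5: at line 5 remove [vyd,lqo] add [dgchp] -> 7 lines: qzwl rja dam gyev icri dgchp pryrd
Hunk 6: at line 5 remove [dgchp] add [iax] -> 7 lines: qzwl rja dam gyev icri iax pryrd

Answer: qzwl
rja
dam
gyev
icri
iax
pryrd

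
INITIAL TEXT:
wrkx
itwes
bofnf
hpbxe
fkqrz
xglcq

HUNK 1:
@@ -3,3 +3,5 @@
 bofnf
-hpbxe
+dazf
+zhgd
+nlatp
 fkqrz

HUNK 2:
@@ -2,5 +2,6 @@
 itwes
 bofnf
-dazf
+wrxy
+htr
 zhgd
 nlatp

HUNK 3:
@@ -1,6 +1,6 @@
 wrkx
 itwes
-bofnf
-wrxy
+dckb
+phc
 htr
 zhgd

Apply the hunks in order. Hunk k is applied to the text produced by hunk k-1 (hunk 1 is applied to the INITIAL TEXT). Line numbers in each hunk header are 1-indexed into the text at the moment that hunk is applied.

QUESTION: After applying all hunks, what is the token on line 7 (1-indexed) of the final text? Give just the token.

Answer: nlatp

Derivation:
Hunk 1: at line 3 remove [hpbxe] add [dazf,zhgd,nlatp] -> 8 lines: wrkx itwes bofnf dazf zhgd nlatp fkqrz xglcq
Hunk 2: at line 2 remove [dazf] add [wrxy,htr] -> 9 lines: wrkx itwes bofnf wrxy htr zhgd nlatp fkqrz xglcq
Hunk 3: at line 1 remove [bofnf,wrxy] add [dckb,phc] -> 9 lines: wrkx itwes dckb phc htr zhgd nlatp fkqrz xglcq
Final line 7: nlatp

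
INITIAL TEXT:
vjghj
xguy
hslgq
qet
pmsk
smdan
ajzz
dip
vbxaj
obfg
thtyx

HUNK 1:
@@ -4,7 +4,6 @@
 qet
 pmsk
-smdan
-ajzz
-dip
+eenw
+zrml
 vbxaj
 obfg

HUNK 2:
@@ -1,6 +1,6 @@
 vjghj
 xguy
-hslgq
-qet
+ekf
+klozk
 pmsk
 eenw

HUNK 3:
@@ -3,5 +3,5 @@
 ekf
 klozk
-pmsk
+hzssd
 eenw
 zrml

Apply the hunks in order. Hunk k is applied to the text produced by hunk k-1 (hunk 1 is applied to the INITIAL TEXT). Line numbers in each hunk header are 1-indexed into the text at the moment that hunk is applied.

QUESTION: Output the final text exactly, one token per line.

Answer: vjghj
xguy
ekf
klozk
hzssd
eenw
zrml
vbxaj
obfg
thtyx

Derivation:
Hunk 1: at line 4 remove [smdan,ajzz,dip] add [eenw,zrml] -> 10 lines: vjghj xguy hslgq qet pmsk eenw zrml vbxaj obfg thtyx
Hunk 2: at line 1 remove [hslgq,qet] add [ekf,klozk] -> 10 lines: vjghj xguy ekf klozk pmsk eenw zrml vbxaj obfg thtyx
Hunk 3: at line 3 remove [pmsk] add [hzssd] -> 10 lines: vjghj xguy ekf klozk hzssd eenw zrml vbxaj obfg thtyx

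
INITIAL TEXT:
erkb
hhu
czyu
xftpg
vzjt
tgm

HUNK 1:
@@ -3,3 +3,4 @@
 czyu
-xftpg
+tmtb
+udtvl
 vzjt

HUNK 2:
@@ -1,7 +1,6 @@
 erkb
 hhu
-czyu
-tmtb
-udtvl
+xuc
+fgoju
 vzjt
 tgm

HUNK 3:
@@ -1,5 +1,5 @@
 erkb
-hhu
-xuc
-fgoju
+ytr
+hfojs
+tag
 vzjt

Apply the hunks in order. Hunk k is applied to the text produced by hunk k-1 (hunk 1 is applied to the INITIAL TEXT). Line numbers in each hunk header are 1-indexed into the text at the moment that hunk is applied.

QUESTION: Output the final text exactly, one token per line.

Hunk 1: at line 3 remove [xftpg] add [tmtb,udtvl] -> 7 lines: erkb hhu czyu tmtb udtvl vzjt tgm
Hunk 2: at line 1 remove [czyu,tmtb,udtvl] add [xuc,fgoju] -> 6 lines: erkb hhu xuc fgoju vzjt tgm
Hunk 3: at line 1 remove [hhu,xuc,fgoju] add [ytr,hfojs,tag] -> 6 lines: erkb ytr hfojs tag vzjt tgm

Answer: erkb
ytr
hfojs
tag
vzjt
tgm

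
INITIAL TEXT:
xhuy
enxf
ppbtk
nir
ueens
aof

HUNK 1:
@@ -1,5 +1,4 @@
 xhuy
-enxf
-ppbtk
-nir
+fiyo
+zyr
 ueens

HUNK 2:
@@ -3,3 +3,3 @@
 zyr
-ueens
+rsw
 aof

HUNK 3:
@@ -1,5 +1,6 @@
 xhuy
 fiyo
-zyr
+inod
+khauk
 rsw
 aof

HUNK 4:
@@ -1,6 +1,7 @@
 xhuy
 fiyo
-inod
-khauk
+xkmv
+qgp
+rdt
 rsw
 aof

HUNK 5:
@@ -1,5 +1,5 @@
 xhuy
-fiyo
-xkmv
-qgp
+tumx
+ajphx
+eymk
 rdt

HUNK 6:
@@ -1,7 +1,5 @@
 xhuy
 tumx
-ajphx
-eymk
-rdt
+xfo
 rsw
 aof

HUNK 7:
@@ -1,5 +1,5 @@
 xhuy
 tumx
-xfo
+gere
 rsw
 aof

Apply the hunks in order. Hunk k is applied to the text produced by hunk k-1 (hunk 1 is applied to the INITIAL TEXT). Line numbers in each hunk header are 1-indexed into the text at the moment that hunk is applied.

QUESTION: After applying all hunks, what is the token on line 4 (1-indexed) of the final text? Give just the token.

Answer: rsw

Derivation:
Hunk 1: at line 1 remove [enxf,ppbtk,nir] add [fiyo,zyr] -> 5 lines: xhuy fiyo zyr ueens aof
Hunk 2: at line 3 remove [ueens] add [rsw] -> 5 lines: xhuy fiyo zyr rsw aof
Hunk 3: at line 1 remove [zyr] add [inod,khauk] -> 6 lines: xhuy fiyo inod khauk rsw aof
Hunk 4: at line 1 remove [inod,khauk] add [xkmv,qgp,rdt] -> 7 lines: xhuy fiyo xkmv qgp rdt rsw aof
Hunk 5: at line 1 remove [fiyo,xkmv,qgp] add [tumx,ajphx,eymk] -> 7 lines: xhuy tumx ajphx eymk rdt rsw aof
Hunk 6: at line 1 remove [ajphx,eymk,rdt] add [xfo] -> 5 lines: xhuy tumx xfo rsw aof
Hunk 7: at line 1 remove [xfo] add [gere] -> 5 lines: xhuy tumx gere rsw aof
Final line 4: rsw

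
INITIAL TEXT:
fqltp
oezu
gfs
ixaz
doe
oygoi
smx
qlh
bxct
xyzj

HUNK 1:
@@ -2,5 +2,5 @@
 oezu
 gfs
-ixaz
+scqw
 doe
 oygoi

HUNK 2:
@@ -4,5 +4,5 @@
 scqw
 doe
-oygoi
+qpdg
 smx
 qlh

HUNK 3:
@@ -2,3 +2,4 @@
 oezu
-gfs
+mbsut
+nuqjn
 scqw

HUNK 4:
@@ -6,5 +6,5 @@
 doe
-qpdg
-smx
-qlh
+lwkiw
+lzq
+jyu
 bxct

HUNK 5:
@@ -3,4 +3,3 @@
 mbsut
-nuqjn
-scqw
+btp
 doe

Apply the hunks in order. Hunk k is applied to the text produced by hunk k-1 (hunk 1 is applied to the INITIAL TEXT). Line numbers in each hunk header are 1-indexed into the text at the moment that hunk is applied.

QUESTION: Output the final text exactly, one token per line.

Answer: fqltp
oezu
mbsut
btp
doe
lwkiw
lzq
jyu
bxct
xyzj

Derivation:
Hunk 1: at line 2 remove [ixaz] add [scqw] -> 10 lines: fqltp oezu gfs scqw doe oygoi smx qlh bxct xyzj
Hunk 2: at line 4 remove [oygoi] add [qpdg] -> 10 lines: fqltp oezu gfs scqw doe qpdg smx qlh bxct xyzj
Hunk 3: at line 2 remove [gfs] add [mbsut,nuqjn] -> 11 lines: fqltp oezu mbsut nuqjn scqw doe qpdg smx qlh bxct xyzj
Hunk 4: at line 6 remove [qpdg,smx,qlh] add [lwkiw,lzq,jyu] -> 11 lines: fqltp oezu mbsut nuqjn scqw doe lwkiw lzq jyu bxct xyzj
Hunk 5: at line 3 remove [nuqjn,scqw] add [btp] -> 10 lines: fqltp oezu mbsut btp doe lwkiw lzq jyu bxct xyzj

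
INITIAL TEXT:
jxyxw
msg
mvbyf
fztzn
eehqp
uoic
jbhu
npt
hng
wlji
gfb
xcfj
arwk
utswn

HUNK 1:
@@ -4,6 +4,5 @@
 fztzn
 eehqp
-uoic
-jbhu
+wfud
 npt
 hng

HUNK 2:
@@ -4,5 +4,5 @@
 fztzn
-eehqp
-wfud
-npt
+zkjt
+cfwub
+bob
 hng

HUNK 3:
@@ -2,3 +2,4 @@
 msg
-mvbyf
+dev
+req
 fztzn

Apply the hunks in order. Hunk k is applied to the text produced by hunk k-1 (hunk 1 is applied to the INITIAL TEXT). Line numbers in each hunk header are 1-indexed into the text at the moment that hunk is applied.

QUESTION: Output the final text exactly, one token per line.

Hunk 1: at line 4 remove [uoic,jbhu] add [wfud] -> 13 lines: jxyxw msg mvbyf fztzn eehqp wfud npt hng wlji gfb xcfj arwk utswn
Hunk 2: at line 4 remove [eehqp,wfud,npt] add [zkjt,cfwub,bob] -> 13 lines: jxyxw msg mvbyf fztzn zkjt cfwub bob hng wlji gfb xcfj arwk utswn
Hunk 3: at line 2 remove [mvbyf] add [dev,req] -> 14 lines: jxyxw msg dev req fztzn zkjt cfwub bob hng wlji gfb xcfj arwk utswn

Answer: jxyxw
msg
dev
req
fztzn
zkjt
cfwub
bob
hng
wlji
gfb
xcfj
arwk
utswn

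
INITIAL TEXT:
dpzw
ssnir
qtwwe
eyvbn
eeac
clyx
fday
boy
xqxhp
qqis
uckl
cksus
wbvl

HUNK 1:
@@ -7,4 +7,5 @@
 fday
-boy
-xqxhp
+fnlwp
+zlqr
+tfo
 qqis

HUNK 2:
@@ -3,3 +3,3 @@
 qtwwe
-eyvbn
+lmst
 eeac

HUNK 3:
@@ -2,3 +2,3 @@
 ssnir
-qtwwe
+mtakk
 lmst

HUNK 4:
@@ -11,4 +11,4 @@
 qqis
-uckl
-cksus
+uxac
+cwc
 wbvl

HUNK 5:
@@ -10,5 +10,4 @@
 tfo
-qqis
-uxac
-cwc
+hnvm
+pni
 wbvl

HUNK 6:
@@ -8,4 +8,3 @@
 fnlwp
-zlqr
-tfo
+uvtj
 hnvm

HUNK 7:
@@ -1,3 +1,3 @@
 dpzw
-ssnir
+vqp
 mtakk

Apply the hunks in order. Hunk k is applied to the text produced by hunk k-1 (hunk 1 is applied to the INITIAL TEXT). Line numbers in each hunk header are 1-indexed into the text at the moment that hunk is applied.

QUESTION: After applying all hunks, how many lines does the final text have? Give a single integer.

Answer: 12

Derivation:
Hunk 1: at line 7 remove [boy,xqxhp] add [fnlwp,zlqr,tfo] -> 14 lines: dpzw ssnir qtwwe eyvbn eeac clyx fday fnlwp zlqr tfo qqis uckl cksus wbvl
Hunk 2: at line 3 remove [eyvbn] add [lmst] -> 14 lines: dpzw ssnir qtwwe lmst eeac clyx fday fnlwp zlqr tfo qqis uckl cksus wbvl
Hunk 3: at line 2 remove [qtwwe] add [mtakk] -> 14 lines: dpzw ssnir mtakk lmst eeac clyx fday fnlwp zlqr tfo qqis uckl cksus wbvl
Hunk 4: at line 11 remove [uckl,cksus] add [uxac,cwc] -> 14 lines: dpzw ssnir mtakk lmst eeac clyx fday fnlwp zlqr tfo qqis uxac cwc wbvl
Hunk 5: at line 10 remove [qqis,uxac,cwc] add [hnvm,pni] -> 13 lines: dpzw ssnir mtakk lmst eeac clyx fday fnlwp zlqr tfo hnvm pni wbvl
Hunk 6: at line 8 remove [zlqr,tfo] add [uvtj] -> 12 lines: dpzw ssnir mtakk lmst eeac clyx fday fnlwp uvtj hnvm pni wbvl
Hunk 7: at line 1 remove [ssnir] add [vqp] -> 12 lines: dpzw vqp mtakk lmst eeac clyx fday fnlwp uvtj hnvm pni wbvl
Final line count: 12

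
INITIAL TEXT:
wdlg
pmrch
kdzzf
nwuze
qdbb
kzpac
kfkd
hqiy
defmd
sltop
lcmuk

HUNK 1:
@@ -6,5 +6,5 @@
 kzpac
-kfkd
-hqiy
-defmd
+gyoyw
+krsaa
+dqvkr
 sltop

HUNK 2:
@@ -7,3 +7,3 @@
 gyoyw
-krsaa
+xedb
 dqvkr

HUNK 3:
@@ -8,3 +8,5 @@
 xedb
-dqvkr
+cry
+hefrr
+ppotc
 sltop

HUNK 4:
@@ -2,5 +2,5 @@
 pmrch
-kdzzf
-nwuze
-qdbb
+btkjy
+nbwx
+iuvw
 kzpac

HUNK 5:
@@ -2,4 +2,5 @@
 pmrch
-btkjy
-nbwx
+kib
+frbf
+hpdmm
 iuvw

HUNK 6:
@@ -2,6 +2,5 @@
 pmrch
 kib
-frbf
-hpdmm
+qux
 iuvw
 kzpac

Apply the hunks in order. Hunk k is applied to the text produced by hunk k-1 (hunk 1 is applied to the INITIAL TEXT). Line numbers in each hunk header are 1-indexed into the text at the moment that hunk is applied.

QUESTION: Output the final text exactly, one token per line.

Hunk 1: at line 6 remove [kfkd,hqiy,defmd] add [gyoyw,krsaa,dqvkr] -> 11 lines: wdlg pmrch kdzzf nwuze qdbb kzpac gyoyw krsaa dqvkr sltop lcmuk
Hunk 2: at line 7 remove [krsaa] add [xedb] -> 11 lines: wdlg pmrch kdzzf nwuze qdbb kzpac gyoyw xedb dqvkr sltop lcmuk
Hunk 3: at line 8 remove [dqvkr] add [cry,hefrr,ppotc] -> 13 lines: wdlg pmrch kdzzf nwuze qdbb kzpac gyoyw xedb cry hefrr ppotc sltop lcmuk
Hunk 4: at line 2 remove [kdzzf,nwuze,qdbb] add [btkjy,nbwx,iuvw] -> 13 lines: wdlg pmrch btkjy nbwx iuvw kzpac gyoyw xedb cry hefrr ppotc sltop lcmuk
Hunk 5: at line 2 remove [btkjy,nbwx] add [kib,frbf,hpdmm] -> 14 lines: wdlg pmrch kib frbf hpdmm iuvw kzpac gyoyw xedb cry hefrr ppotc sltop lcmuk
Hunk 6: at line 2 remove [frbf,hpdmm] add [qux] -> 13 lines: wdlg pmrch kib qux iuvw kzpac gyoyw xedb cry hefrr ppotc sltop lcmuk

Answer: wdlg
pmrch
kib
qux
iuvw
kzpac
gyoyw
xedb
cry
hefrr
ppotc
sltop
lcmuk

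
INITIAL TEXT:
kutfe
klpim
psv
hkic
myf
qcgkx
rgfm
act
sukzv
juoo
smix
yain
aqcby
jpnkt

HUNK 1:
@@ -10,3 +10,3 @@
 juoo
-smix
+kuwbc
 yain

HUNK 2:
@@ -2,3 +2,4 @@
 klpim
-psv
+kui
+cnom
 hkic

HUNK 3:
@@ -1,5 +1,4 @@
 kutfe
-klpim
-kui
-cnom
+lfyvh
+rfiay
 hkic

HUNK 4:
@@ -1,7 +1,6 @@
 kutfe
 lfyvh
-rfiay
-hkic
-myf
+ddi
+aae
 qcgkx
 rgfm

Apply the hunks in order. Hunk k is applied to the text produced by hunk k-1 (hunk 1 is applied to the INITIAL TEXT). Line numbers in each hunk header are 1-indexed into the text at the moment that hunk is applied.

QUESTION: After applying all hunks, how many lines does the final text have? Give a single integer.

Hunk 1: at line 10 remove [smix] add [kuwbc] -> 14 lines: kutfe klpim psv hkic myf qcgkx rgfm act sukzv juoo kuwbc yain aqcby jpnkt
Hunk 2: at line 2 remove [psv] add [kui,cnom] -> 15 lines: kutfe klpim kui cnom hkic myf qcgkx rgfm act sukzv juoo kuwbc yain aqcby jpnkt
Hunk 3: at line 1 remove [klpim,kui,cnom] add [lfyvh,rfiay] -> 14 lines: kutfe lfyvh rfiay hkic myf qcgkx rgfm act sukzv juoo kuwbc yain aqcby jpnkt
Hunk 4: at line 1 remove [rfiay,hkic,myf] add [ddi,aae] -> 13 lines: kutfe lfyvh ddi aae qcgkx rgfm act sukzv juoo kuwbc yain aqcby jpnkt
Final line count: 13

Answer: 13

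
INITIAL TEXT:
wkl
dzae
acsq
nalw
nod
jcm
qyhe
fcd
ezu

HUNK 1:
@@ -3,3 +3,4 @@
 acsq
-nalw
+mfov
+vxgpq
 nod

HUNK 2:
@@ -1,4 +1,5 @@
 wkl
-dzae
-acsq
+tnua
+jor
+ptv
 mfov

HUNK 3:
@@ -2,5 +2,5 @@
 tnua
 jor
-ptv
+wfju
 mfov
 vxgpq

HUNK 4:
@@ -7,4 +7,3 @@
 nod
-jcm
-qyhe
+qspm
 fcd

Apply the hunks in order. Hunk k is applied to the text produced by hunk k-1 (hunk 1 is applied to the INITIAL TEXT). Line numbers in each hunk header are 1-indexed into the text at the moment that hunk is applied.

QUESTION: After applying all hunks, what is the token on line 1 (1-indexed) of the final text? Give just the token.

Answer: wkl

Derivation:
Hunk 1: at line 3 remove [nalw] add [mfov,vxgpq] -> 10 lines: wkl dzae acsq mfov vxgpq nod jcm qyhe fcd ezu
Hunk 2: at line 1 remove [dzae,acsq] add [tnua,jor,ptv] -> 11 lines: wkl tnua jor ptv mfov vxgpq nod jcm qyhe fcd ezu
Hunk 3: at line 2 remove [ptv] add [wfju] -> 11 lines: wkl tnua jor wfju mfov vxgpq nod jcm qyhe fcd ezu
Hunk 4: at line 7 remove [jcm,qyhe] add [qspm] -> 10 lines: wkl tnua jor wfju mfov vxgpq nod qspm fcd ezu
Final line 1: wkl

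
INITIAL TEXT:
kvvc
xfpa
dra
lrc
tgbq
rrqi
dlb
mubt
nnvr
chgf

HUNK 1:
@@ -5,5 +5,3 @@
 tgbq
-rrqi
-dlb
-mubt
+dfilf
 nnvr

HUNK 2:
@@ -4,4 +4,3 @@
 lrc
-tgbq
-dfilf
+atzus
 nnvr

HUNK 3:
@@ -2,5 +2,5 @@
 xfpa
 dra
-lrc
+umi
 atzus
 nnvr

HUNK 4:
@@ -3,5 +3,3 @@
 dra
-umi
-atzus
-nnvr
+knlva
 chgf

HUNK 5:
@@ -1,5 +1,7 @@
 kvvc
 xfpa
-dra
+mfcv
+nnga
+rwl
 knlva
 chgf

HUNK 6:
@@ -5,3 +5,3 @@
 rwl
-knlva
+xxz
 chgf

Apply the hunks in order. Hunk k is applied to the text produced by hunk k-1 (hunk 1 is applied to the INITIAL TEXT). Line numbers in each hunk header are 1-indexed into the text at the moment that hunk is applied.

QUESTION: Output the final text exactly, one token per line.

Hunk 1: at line 5 remove [rrqi,dlb,mubt] add [dfilf] -> 8 lines: kvvc xfpa dra lrc tgbq dfilf nnvr chgf
Hunk 2: at line 4 remove [tgbq,dfilf] add [atzus] -> 7 lines: kvvc xfpa dra lrc atzus nnvr chgf
Hunk 3: at line 2 remove [lrc] add [umi] -> 7 lines: kvvc xfpa dra umi atzus nnvr chgf
Hunk 4: at line 3 remove [umi,atzus,nnvr] add [knlva] -> 5 lines: kvvc xfpa dra knlva chgf
Hunk 5: at line 1 remove [dra] add [mfcv,nnga,rwl] -> 7 lines: kvvc xfpa mfcv nnga rwl knlva chgf
Hunk 6: at line 5 remove [knlva] add [xxz] -> 7 lines: kvvc xfpa mfcv nnga rwl xxz chgf

Answer: kvvc
xfpa
mfcv
nnga
rwl
xxz
chgf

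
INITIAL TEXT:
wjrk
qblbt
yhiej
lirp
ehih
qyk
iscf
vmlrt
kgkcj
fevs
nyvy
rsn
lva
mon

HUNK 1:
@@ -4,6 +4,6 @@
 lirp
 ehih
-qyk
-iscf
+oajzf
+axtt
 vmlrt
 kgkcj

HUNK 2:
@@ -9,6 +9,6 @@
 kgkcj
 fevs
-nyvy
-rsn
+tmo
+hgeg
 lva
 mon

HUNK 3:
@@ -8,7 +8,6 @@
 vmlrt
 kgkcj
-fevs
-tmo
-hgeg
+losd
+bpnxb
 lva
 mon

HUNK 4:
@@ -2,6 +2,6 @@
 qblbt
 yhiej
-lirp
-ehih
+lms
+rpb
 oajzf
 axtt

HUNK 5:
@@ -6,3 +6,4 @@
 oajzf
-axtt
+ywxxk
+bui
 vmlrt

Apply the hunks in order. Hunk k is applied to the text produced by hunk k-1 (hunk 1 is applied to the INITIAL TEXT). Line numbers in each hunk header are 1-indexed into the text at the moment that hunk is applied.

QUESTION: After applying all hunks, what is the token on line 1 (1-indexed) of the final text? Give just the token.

Answer: wjrk

Derivation:
Hunk 1: at line 4 remove [qyk,iscf] add [oajzf,axtt] -> 14 lines: wjrk qblbt yhiej lirp ehih oajzf axtt vmlrt kgkcj fevs nyvy rsn lva mon
Hunk 2: at line 9 remove [nyvy,rsn] add [tmo,hgeg] -> 14 lines: wjrk qblbt yhiej lirp ehih oajzf axtt vmlrt kgkcj fevs tmo hgeg lva mon
Hunk 3: at line 8 remove [fevs,tmo,hgeg] add [losd,bpnxb] -> 13 lines: wjrk qblbt yhiej lirp ehih oajzf axtt vmlrt kgkcj losd bpnxb lva mon
Hunk 4: at line 2 remove [lirp,ehih] add [lms,rpb] -> 13 lines: wjrk qblbt yhiej lms rpb oajzf axtt vmlrt kgkcj losd bpnxb lva mon
Hunk 5: at line 6 remove [axtt] add [ywxxk,bui] -> 14 lines: wjrk qblbt yhiej lms rpb oajzf ywxxk bui vmlrt kgkcj losd bpnxb lva mon
Final line 1: wjrk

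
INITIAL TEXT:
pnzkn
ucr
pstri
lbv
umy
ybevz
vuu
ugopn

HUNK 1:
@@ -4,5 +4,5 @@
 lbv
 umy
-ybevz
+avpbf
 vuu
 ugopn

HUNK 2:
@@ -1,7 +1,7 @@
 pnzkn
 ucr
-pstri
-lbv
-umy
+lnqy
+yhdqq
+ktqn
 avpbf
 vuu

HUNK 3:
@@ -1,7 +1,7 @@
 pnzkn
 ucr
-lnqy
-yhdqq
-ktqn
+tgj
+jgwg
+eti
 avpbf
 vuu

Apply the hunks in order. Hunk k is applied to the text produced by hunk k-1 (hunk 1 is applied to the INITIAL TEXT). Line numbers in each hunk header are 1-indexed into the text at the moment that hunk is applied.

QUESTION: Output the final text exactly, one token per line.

Answer: pnzkn
ucr
tgj
jgwg
eti
avpbf
vuu
ugopn

Derivation:
Hunk 1: at line 4 remove [ybevz] add [avpbf] -> 8 lines: pnzkn ucr pstri lbv umy avpbf vuu ugopn
Hunk 2: at line 1 remove [pstri,lbv,umy] add [lnqy,yhdqq,ktqn] -> 8 lines: pnzkn ucr lnqy yhdqq ktqn avpbf vuu ugopn
Hunk 3: at line 1 remove [lnqy,yhdqq,ktqn] add [tgj,jgwg,eti] -> 8 lines: pnzkn ucr tgj jgwg eti avpbf vuu ugopn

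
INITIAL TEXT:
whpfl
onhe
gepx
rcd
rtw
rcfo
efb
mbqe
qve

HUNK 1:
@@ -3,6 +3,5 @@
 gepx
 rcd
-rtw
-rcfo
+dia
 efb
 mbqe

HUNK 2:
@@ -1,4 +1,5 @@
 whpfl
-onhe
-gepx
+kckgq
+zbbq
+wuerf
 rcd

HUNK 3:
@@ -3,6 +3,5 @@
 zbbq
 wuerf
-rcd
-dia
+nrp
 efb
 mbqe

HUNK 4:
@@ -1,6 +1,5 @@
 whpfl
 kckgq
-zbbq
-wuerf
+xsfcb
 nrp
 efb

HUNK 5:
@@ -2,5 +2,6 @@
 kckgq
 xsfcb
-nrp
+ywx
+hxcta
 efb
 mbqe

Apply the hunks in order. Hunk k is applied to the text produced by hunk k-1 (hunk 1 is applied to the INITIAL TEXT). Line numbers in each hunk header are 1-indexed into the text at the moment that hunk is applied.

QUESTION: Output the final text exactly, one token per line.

Answer: whpfl
kckgq
xsfcb
ywx
hxcta
efb
mbqe
qve

Derivation:
Hunk 1: at line 3 remove [rtw,rcfo] add [dia] -> 8 lines: whpfl onhe gepx rcd dia efb mbqe qve
Hunk 2: at line 1 remove [onhe,gepx] add [kckgq,zbbq,wuerf] -> 9 lines: whpfl kckgq zbbq wuerf rcd dia efb mbqe qve
Hunk 3: at line 3 remove [rcd,dia] add [nrp] -> 8 lines: whpfl kckgq zbbq wuerf nrp efb mbqe qve
Hunk 4: at line 1 remove [zbbq,wuerf] add [xsfcb] -> 7 lines: whpfl kckgq xsfcb nrp efb mbqe qve
Hunk 5: at line 2 remove [nrp] add [ywx,hxcta] -> 8 lines: whpfl kckgq xsfcb ywx hxcta efb mbqe qve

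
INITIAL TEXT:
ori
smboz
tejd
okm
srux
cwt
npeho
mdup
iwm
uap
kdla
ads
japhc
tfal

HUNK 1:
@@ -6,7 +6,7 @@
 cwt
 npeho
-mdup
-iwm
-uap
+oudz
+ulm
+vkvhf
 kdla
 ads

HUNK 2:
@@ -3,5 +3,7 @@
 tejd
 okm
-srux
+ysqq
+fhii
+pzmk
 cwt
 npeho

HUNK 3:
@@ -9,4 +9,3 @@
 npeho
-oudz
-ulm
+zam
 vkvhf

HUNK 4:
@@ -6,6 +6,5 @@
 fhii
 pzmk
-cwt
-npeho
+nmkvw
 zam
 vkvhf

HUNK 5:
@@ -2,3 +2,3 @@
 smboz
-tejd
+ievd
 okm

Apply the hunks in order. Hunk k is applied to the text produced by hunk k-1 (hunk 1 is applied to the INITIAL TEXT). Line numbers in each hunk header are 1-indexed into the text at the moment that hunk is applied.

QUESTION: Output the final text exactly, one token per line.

Answer: ori
smboz
ievd
okm
ysqq
fhii
pzmk
nmkvw
zam
vkvhf
kdla
ads
japhc
tfal

Derivation:
Hunk 1: at line 6 remove [mdup,iwm,uap] add [oudz,ulm,vkvhf] -> 14 lines: ori smboz tejd okm srux cwt npeho oudz ulm vkvhf kdla ads japhc tfal
Hunk 2: at line 3 remove [srux] add [ysqq,fhii,pzmk] -> 16 lines: ori smboz tejd okm ysqq fhii pzmk cwt npeho oudz ulm vkvhf kdla ads japhc tfal
Hunk 3: at line 9 remove [oudz,ulm] add [zam] -> 15 lines: ori smboz tejd okm ysqq fhii pzmk cwt npeho zam vkvhf kdla ads japhc tfal
Hunk 4: at line 6 remove [cwt,npeho] add [nmkvw] -> 14 lines: ori smboz tejd okm ysqq fhii pzmk nmkvw zam vkvhf kdla ads japhc tfal
Hunk 5: at line 2 remove [tejd] add [ievd] -> 14 lines: ori smboz ievd okm ysqq fhii pzmk nmkvw zam vkvhf kdla ads japhc tfal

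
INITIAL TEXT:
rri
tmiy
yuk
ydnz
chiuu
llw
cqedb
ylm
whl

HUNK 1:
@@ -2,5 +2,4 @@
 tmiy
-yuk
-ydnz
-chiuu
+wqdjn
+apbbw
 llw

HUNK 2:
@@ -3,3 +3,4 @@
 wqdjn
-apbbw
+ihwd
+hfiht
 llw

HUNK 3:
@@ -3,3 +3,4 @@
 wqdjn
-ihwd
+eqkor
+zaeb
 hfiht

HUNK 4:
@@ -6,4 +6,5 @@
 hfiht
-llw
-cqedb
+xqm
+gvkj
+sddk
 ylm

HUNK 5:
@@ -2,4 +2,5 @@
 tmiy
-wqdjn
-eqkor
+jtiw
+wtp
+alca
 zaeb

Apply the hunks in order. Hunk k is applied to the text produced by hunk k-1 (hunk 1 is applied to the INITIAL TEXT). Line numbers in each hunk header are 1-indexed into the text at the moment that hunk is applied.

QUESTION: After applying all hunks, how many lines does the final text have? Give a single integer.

Answer: 12

Derivation:
Hunk 1: at line 2 remove [yuk,ydnz,chiuu] add [wqdjn,apbbw] -> 8 lines: rri tmiy wqdjn apbbw llw cqedb ylm whl
Hunk 2: at line 3 remove [apbbw] add [ihwd,hfiht] -> 9 lines: rri tmiy wqdjn ihwd hfiht llw cqedb ylm whl
Hunk 3: at line 3 remove [ihwd] add [eqkor,zaeb] -> 10 lines: rri tmiy wqdjn eqkor zaeb hfiht llw cqedb ylm whl
Hunk 4: at line 6 remove [llw,cqedb] add [xqm,gvkj,sddk] -> 11 lines: rri tmiy wqdjn eqkor zaeb hfiht xqm gvkj sddk ylm whl
Hunk 5: at line 2 remove [wqdjn,eqkor] add [jtiw,wtp,alca] -> 12 lines: rri tmiy jtiw wtp alca zaeb hfiht xqm gvkj sddk ylm whl
Final line count: 12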